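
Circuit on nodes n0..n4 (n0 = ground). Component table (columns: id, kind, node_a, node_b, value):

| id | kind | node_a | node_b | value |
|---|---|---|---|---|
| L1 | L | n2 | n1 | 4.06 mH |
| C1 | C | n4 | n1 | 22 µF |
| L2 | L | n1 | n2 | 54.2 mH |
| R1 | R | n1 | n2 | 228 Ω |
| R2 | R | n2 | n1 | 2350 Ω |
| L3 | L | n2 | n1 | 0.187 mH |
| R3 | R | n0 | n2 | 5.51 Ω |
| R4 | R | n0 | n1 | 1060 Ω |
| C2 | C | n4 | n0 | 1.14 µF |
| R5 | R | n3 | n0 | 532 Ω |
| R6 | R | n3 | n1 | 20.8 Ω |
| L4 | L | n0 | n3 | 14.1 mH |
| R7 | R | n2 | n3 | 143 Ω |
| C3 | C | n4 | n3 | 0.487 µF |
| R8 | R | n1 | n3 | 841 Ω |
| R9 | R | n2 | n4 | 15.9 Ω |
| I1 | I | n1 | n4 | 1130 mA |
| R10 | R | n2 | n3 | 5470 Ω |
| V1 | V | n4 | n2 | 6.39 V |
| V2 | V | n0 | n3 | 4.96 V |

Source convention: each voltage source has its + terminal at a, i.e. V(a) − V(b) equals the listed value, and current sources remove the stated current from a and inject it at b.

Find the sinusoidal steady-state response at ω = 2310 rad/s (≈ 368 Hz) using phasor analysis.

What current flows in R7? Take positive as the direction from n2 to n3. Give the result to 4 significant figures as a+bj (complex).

Apply KCL at each of the 4 non-ground nodes and solve the resulting linear system.
Node n1: branches {L1, C1, L2, R1, R2, L3, R4, R6, R8, I1} → V_1 = -1.290-0.5405j
Node n2: branches {L1, L2, R1, R2, L3, R3, R7, R9, R10, V1} → V_2 = -1.140+0.009703j
Node n3: branches {R5, R6, L4, R7, C3, R8, R10, V2} → V_3 = -4.960+0.000j
Node n4: branches {C1, C2, C3, R9, I1, V1} → V_4 = 5.250+0.009703j
Source currents: i(V1)=0.7561-0.3576j, i(V2)=-0.2176+0.1674j

0.02671+6.785e-05j A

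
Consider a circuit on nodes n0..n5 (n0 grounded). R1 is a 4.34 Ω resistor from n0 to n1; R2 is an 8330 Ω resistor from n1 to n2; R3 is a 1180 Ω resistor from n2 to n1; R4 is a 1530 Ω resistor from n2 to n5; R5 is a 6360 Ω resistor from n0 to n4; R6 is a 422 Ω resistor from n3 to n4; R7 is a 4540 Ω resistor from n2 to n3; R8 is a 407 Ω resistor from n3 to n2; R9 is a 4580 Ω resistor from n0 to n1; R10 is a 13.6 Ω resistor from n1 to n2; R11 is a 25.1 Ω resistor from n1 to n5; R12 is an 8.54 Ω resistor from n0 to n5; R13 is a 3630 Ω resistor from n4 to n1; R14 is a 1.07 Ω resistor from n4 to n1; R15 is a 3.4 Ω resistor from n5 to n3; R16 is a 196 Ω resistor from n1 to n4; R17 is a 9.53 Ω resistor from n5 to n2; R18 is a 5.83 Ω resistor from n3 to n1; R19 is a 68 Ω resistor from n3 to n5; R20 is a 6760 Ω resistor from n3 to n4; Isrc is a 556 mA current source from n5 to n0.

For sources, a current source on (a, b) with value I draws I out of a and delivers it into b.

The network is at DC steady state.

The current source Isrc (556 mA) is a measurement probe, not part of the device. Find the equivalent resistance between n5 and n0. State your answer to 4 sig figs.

Element admittances at DC:
  Y(R1) = 0.2304 S between n0,n1
  Y(R2) = 0.0001200 S between n1,n2
  Y(R3) = 0.0008475 S between n2,n1
  Y(R4) = 0.0006536 S between n2,n5
  Y(R5) = 0.0001572 S between n0,n4
  Y(R6) = 0.002370 S between n3,n4
  Y(R7) = 0.0002203 S between n2,n3
  Y(R8) = 0.002457 S between n3,n2
  Y(R9) = 0.0002183 S between n0,n1
  Y(R10) = 0.07353 S between n1,n2
  Y(R11) = 0.03984 S between n1,n5
  Y(R12) = 0.1171 S between n0,n5
  Y(R13) = 0.0002755 S between n4,n1
  Y(R14) = 0.9346 S between n4,n1
  Y(R15) = 0.2941 S between n5,n3
  Y(R16) = 0.005102 S between n1,n4
  Y(R17) = 0.1049 S between n5,n2
  Y(R18) = 0.1715 S between n3,n1
  Y(R19) = 0.01471 S between n3,n5
  Y(R20) = 0.0001479 S between n3,n4
  Isrc: injects 0.556 A into n0 (from n5)
Assemble and solve the 5×5 MNA system:
  V(n1)=-1.143  V(n2)=-1.937  V(n3)=-2.008  V(n4)=-1.145  V(n5)=-2.496

R_eq = 4.489 Ω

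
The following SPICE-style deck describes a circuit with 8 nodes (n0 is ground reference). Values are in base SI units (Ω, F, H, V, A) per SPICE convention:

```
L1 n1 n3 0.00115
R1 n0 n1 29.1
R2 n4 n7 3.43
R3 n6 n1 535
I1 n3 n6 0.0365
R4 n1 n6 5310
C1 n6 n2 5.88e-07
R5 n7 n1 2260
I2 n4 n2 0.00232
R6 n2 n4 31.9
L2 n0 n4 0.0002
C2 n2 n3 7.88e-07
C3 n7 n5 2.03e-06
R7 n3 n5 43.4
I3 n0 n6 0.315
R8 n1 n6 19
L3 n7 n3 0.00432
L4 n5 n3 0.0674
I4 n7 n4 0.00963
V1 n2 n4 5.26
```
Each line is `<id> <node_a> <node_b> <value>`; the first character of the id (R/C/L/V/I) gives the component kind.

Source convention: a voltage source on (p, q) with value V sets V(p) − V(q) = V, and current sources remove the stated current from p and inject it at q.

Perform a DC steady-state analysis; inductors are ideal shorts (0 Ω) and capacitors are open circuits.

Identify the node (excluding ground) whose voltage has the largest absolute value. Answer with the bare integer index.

6

Element admittances at DC:
  L1: short n1↔n3 (DC inductor)
  Y(R1) = 0.03436 S between n0,n1
  Y(R2) = 0.2915 S between n4,n7
  Y(R3) = 0.001869 S between n6,n1
  I1: injects 0.0365 A into n6 (from n3)
  Y(R4) = 0.0001883 S between n1,n6
  Y(C1) = 0.000 S between n6,n2
  Y(R5) = 0.0004425 S between n7,n1
  I2: injects 0.00232 A into n2 (from n4)
  Y(R6) = 0.03135 S between n2,n4
  L2: short n0↔n4 (DC inductor)
  Y(C2) = 0.000 S between n2,n3
  Y(C3) = 0.000 S between n7,n5
  Y(R7) = 0.02304 S between n3,n5
  I3: injects 0.315 A into n6 (from n0)
  Y(R8) = 0.05263 S between n1,n6
  L3: short n7↔n3 (DC inductor)
  L4: short n5↔n3 (DC inductor)
  I4: injects 0.00963 A into n4 (from n7)
  V1: constraint V(n2)−V(n4) = 5.26
Assemble and solve the 12×12 MNA system:
  V(n1)=0.9370  V(n2)=5.260  V(n3)=0.9370  V(n4)=0.000  V(n5)=0.9370  V(n6)=7.364  V(n7)=0.9370
  i(L1)=0.3193  i(L2)=-0.2828  i(L3)=-0.2828  i(L4)=0.000  i(V1)=-0.1626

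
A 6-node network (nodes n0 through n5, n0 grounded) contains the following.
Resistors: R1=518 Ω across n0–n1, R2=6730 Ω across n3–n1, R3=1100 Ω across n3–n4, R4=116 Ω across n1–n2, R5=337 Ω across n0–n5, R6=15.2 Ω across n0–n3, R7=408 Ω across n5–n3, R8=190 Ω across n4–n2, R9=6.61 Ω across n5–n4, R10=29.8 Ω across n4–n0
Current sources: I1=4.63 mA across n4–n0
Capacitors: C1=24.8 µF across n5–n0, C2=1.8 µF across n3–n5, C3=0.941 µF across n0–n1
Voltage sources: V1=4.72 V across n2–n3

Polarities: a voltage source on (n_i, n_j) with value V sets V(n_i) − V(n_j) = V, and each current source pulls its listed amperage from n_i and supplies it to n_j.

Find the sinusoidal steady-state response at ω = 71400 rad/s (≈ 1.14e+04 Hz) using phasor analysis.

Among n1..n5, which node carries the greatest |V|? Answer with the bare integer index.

2

Apply KCL at each of the 5 non-ground nodes and solve the resulting linear system.
Node n1: branches {R1, R2, R4, C3} → V_1 = 0.1314-0.5493j
Node n2: branches {R4, R8, V1} → V_2 = 4.449+0.3367j
Node n3: branches {R2, R3, R6, C2, R7, V1} → V_3 = -0.2714+0.3367j
Node n4: branches {R3, I1, R8, R9, R10} → V_4 = 0.08330+0.02281j
Node n5: branches {R5, C1, C2, R7, R9} → V_5 = -0.01735+0.01507j
Source currents: i(V1)=-0.06019-0.009290j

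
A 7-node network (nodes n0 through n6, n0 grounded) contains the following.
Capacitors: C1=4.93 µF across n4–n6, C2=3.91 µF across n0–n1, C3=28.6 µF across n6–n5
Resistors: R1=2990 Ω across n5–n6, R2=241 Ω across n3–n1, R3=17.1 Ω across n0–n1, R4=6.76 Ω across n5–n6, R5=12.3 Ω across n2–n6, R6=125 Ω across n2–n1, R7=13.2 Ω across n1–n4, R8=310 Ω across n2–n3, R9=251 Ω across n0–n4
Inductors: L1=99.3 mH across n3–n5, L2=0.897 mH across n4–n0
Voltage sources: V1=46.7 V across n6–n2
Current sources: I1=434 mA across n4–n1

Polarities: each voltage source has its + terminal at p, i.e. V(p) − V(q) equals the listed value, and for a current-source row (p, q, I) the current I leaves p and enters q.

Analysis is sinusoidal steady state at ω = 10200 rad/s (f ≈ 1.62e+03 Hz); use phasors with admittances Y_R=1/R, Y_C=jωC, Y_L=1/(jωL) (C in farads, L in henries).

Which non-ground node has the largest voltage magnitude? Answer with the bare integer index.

2

MNA unknowns: 6 node voltages V₁..V_6 plus 1 source current (V1)
C1: Y=0.000+0.05029j on G[4,6]
R1: Y=0.0003344+0.000j on G[5,6]
C2: Y=0.000+0.03988j on G[0,1]
R2: Y=0.004149+0.000j on G[3,1]
R3: Y=0.05848+0.000j on G[0,1]
C3: Y=0.000+0.2917j on G[6,5]
L1: Y=0.000-0.0009873j on G[3,5]
R4: Y=0.1479+0.000j on G[5,6]
L2: Y=0.000-0.1093j on G[4,0]
R5: Y=0.08130+0.000j on G[2,6]
R6: Y=0.008000+0.000j on G[2,1]
R7: Y=0.07576+0.000j on G[1,4]
R8: Y=0.003226+0.000j on G[2,3]
R9: Y=0.003984+0.000j on G[0,4]
V1: row V6−V2=46.7, i_V1 at 6,2
I1: z[4]−=0.434, z[1]+=0.434
solve → V1=-0.4527-0.5143j, V2=-45.30-8.701j, V3=-20.29-7.007j, V4=-0.4378+0.07052j, V5=1.461-8.676j, V6=1.400-8.701j
aux → i_V1=-4.236-0.07096j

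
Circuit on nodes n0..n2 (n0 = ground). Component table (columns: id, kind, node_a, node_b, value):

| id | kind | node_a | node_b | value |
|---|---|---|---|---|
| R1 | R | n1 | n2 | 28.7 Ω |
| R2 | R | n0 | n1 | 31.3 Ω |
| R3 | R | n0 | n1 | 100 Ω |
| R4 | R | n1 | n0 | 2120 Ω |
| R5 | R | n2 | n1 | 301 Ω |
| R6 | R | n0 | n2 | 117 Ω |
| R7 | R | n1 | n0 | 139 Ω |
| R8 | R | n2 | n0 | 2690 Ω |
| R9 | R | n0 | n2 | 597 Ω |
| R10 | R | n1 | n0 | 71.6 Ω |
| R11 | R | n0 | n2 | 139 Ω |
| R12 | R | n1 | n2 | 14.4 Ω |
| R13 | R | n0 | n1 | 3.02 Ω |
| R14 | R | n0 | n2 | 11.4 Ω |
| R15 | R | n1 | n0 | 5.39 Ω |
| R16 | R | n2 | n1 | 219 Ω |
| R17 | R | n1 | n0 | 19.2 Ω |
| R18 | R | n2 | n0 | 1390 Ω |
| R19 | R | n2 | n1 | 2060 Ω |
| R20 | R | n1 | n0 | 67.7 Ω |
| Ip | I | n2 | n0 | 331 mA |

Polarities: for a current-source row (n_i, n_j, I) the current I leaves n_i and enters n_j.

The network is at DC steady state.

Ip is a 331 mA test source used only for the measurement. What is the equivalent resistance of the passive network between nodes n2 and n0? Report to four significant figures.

Apply KCL at each of the 2 non-ground nodes and solve the resulting linear system.
Node n1: branches {R1, R2, R3, R4, R5, R7, R10, R12, R13, R15, R16, R17, R19, R20} → V_1 = -0.2428
Node n2: branches {R1, R5, R6, R8, R9, R11, R12, R14, R16, R18, R19, Ip} → V_2 = -1.637

R_eq = 4.946 Ω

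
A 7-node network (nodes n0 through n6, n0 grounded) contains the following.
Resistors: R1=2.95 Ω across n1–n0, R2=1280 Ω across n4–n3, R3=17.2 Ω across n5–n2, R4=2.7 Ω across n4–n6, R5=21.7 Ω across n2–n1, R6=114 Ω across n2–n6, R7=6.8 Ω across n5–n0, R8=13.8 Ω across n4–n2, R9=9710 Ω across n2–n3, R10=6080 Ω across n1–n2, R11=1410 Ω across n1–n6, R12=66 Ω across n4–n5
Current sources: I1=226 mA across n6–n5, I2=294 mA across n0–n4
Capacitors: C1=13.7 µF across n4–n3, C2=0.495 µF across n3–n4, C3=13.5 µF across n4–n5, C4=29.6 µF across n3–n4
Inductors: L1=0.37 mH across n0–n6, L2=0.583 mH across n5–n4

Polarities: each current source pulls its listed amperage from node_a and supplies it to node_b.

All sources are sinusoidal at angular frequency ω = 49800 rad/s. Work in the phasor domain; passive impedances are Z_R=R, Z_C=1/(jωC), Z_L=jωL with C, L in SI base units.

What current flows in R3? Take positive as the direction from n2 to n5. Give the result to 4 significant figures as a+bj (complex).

Element admittances at ω=49800 rad/s:
  Y(R1) = 0.3390+0.000j S between n1,n0
  Y(R2) = 0.0007813+0.000j S between n4,n3
  Y(R3) = 0.05814+0.000j S between n5,n2
  Y(R4) = 0.3704+0.000j S between n4,n6
  I1: injects 0.226 A into n5 (from n6)
  Y(C1) = 0.000+0.6823j S between n4,n3
  Y(R5) = 0.04608+0.000j S between n2,n1
  Y(C2) = 0.000+0.02465j S between n3,n4
  Y(R6) = 0.008772+0.000j S between n2,n6
  Y(R7) = 0.1471+0.000j S between n5,n0
  Y(R8) = 0.07246+0.000j S between n4,n2
  Y(L1) = 0.000-0.05427j S between n0,n6
  Y(R9) = 0.0001030+0.000j S between n2,n3
  Y(C3) = 0.000+0.6723j S between n4,n5
  Y(R10) = 0.0001645+0.000j S between n1,n2
  Y(L2) = 0.000-0.03444j S between n5,n4
  Y(C4) = 0.000+1.474j S between n3,n4
  Y(R11) = 0.0007092+0.000j S between n1,n6
  Y(R12) = 0.01515+0.000j S between n4,n5
  I2: injects 0.294 A into n4 (from n0)
Assemble and solve the 6×6 MNA system:
  V(n1)=0.1433+0.02641j  V(n2)=1.182+0.2144j  V(n3)=1.598+0.2572j  V(n4)=1.598+0.2572j  V(n5)=1.525+0.2841j  V(n6)=0.9348+0.3893j

-0.01998-0.004054j A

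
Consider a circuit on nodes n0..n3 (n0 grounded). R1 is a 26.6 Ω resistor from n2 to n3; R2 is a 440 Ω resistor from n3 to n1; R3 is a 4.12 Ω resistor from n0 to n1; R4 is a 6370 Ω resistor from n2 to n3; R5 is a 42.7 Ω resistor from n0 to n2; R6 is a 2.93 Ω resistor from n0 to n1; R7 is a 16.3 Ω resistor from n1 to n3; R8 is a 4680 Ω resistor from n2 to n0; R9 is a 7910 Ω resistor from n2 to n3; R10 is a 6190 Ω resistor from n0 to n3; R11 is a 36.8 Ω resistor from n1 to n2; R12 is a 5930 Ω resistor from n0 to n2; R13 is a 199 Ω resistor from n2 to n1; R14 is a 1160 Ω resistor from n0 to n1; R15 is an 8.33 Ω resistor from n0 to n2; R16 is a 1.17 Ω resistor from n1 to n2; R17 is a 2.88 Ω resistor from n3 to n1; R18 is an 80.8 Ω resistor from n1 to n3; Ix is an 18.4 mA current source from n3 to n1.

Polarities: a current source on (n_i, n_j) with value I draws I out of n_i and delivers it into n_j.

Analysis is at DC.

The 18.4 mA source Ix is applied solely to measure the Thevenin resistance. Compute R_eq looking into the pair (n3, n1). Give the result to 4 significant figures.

Apply KCL at each of the 3 non-ground nodes and solve the resulting linear system.
Node n1: branches {R2, R3, R6, R7, R11, R13, R14, R16, R17, R18, Ix} → V_1 = 0.0002966
Node n2: branches {R1, R4, R5, R8, R9, R11, R12, R13, R15, R16} → V_2 = -0.001161
Node n3: branches {R1, R2, R4, R7, R9, R10, R17, R18, Ix} → V_3 = -0.03971

R_eq = 2.174 Ω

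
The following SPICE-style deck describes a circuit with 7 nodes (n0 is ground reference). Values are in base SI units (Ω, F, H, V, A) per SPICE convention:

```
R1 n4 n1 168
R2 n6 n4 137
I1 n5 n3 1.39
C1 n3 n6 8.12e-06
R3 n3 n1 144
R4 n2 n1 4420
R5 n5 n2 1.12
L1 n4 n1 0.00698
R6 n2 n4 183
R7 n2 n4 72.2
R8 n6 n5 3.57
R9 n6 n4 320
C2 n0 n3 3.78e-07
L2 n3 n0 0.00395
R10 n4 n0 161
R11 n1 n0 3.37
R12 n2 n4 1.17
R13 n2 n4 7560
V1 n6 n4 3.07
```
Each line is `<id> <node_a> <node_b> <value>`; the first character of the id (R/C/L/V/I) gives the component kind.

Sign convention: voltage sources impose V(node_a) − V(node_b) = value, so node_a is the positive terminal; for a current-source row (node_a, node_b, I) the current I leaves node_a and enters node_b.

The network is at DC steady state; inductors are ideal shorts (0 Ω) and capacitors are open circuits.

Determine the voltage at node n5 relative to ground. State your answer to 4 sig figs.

-5.220 V

Apply KCL at each of the 6 non-ground nodes and solve the resulting linear system.
Node n1: branches {R1, R3, R4, L1, R11} → V_1 = -4.485
Node n2: branches {R4, R5, R6, R7, R12, R13} → V_2 = -4.856
Node n3: branches {I1, C1, R3, C2, L2} → V_3 = 0.000
Node n4: branches {R1, R2, L1, R6, R7, R9, R10, R12, R13, V1} → V_4 = -4.485
Node n5: branches {I1, R5, R8} → V_5 = -5.220
Node n6: branches {R2, C1, R8, R9, V1} → V_6 = -1.415
Source currents: i(L1)=-1.362, i(L2)=1.359, i(V1)=-1.098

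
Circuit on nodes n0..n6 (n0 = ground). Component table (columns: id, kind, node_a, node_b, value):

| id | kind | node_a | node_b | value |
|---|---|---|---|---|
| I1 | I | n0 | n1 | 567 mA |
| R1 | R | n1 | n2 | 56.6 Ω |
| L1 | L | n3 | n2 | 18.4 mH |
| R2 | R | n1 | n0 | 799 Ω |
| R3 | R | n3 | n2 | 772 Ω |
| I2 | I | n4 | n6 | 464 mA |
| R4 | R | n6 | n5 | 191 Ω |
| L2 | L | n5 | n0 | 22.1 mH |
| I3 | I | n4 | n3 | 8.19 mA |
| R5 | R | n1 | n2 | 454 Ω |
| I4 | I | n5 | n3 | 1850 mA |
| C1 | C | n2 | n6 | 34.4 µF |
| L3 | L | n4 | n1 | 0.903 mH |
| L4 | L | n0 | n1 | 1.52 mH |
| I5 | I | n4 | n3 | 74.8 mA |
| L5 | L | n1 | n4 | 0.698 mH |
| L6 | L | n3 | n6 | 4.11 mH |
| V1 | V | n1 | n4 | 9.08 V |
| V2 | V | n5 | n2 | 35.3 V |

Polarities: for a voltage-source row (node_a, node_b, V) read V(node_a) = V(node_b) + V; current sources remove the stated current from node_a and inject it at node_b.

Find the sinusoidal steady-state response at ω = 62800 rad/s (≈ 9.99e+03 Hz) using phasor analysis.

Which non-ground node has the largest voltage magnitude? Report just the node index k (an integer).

3

Element admittances at ω=62800 rad/s:
  I1: injects 0.567 A into n1 (from n0)
  Y(R1) = 0.01767+0.000j S between n1,n2
  Y(L1) = 0.000-0.0008654j S between n3,n2
  Y(R2) = 0.001252+0.000j S between n1,n0
  Y(R3) = 0.001295+0.000j S between n3,n2
  I2: injects 0.464 A into n6 (from n4)
  Y(R4) = 0.005236+0.000j S between n6,n5
  Y(L2) = 0.000-0.0007205j S between n5,n0
  I3: injects 0.00819 A into n3 (from n4)
  Y(R5) = 0.002203+0.000j S between n1,n2
  I4: injects 1.85 A into n3 (from n5)
  Y(C1) = 0.000+2.160j S between n2,n6
  Y(L3) = 0.000-0.01763j S between n4,n1
  Y(L4) = 0.000-0.01048j S between n0,n1
  I5: injects 0.0748 A into n3 (from n4)
  Y(L5) = 0.000-0.02281j S between n1,n4
  Y(L6) = 0.000-0.003874j S between n3,n6
  V1: constraint V(n1)−V(n4) = 9.08
  V2: constraint V(n5)−V(n2) = 35.3
Assemble and solve the 8×8 MNA system:
  V(n1)=1.703+50.30j  V(n2)=27.32+52.57j  V(n3)=130.7+431.3j  V(n4)=-7.377+50.30j  V(n5)=62.62+52.57j  V(n6)=27.14+51.59j
  i(V1)=0.5470+0.3673j  i(V2)=-2.074+0.03998j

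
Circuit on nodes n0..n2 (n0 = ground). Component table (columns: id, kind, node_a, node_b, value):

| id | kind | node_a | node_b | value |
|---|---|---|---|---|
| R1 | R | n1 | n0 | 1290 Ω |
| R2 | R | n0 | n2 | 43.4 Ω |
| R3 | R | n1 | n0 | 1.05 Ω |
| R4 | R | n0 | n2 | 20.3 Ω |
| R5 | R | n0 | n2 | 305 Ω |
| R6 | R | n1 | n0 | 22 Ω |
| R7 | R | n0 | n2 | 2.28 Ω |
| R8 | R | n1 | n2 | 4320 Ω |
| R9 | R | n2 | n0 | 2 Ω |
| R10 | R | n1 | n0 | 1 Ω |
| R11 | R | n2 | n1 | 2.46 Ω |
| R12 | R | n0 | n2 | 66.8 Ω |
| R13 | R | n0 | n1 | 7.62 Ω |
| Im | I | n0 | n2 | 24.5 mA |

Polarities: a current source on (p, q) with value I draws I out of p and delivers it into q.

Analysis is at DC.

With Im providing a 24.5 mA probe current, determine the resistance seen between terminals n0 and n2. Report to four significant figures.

R_eq = 0.7296 Ω

MNA unknowns: 2 node voltages V₁..V_2
R1: Y=0.0007752 on G[1,0]
R2: Y=0.02304 on G[0,2]
R3: Y=0.9524 on G[1,0]
R4: Y=0.04926 on G[0,2]
R5: Y=0.003279 on G[0,2]
R6: Y=0.04545 on G[1,0]
R7: Y=0.4386 on G[0,2]
R8: Y=0.0002315 on G[1,2]
R9: Y=0.5000 on G[2,0]
R10: Y=1.000 on G[1,0]
R11: Y=0.4065 on G[2,1]
R12: Y=0.01497 on G[0,2]
R13: Y=0.1312 on G[0,1]
Im: z[0]−=0.0245, z[2]+=0.0245
solve → V1=0.002866, V2=0.01787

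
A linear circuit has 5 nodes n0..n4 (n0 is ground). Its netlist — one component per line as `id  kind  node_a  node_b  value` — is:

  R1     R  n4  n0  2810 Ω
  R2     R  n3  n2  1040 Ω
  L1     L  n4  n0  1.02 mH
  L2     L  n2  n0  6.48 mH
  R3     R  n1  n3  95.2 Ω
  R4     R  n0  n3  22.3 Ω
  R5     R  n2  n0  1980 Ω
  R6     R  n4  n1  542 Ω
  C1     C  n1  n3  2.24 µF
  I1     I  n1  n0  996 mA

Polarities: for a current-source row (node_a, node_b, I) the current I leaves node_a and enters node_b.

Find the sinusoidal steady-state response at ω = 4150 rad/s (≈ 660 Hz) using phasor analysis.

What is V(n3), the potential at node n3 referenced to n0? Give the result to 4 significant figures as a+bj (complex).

-18.99-1.483j V

MNA unknowns: 4 node voltages V₁..V_4
R1: Y=0.0003559+0.000j on G[4,0]
R2: Y=0.0009615+0.000j on G[3,2]
L1: Y=0.000-0.2362j on G[4,0]
L2: Y=0.000-0.03719j on G[2,0]
R3: Y=0.01050+0.000j on G[1,3]
R4: Y=0.04484+0.000j on G[0,3]
R5: Y=0.0005051+0.000j on G[2,0]
R6: Y=0.001845+0.000j on G[4,1]
C1: Y=0.000+0.009296j on G[1,3]
I1: z[1]−=0.996, z[0]+=0.996
solve → V1=-68.62+36.02j, V2=0.01894-0.4918j, V3=-18.99-1.483j, V4=-0.2863-0.5333j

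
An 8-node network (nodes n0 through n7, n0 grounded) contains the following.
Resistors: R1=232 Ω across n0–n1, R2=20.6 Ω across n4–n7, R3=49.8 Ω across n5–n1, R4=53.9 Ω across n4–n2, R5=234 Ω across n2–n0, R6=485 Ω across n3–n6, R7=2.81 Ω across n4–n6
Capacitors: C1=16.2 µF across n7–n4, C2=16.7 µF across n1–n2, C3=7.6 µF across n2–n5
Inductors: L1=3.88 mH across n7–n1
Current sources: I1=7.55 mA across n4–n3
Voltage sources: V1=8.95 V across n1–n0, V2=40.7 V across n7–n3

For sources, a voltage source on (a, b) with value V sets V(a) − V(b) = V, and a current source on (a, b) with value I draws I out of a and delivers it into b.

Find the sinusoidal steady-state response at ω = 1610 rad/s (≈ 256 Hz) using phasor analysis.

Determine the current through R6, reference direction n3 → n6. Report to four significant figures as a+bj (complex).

MNA unknowns: 7 node voltages V₁..V_7 plus 2 source currents (V1, V2)
R1: Y=0.004310+0.000j on G[0,1]
R2: Y=0.04854+0.000j on G[4,7]
C1: Y=0.000+0.02608j on G[7,4]
C2: Y=0.000+0.02689j on G[1,2]
R3: Y=0.02008+0.000j on G[5,1]
C3: Y=0.000+0.01224j on G[2,5]
R4: Y=0.01855+0.000j on G[4,2]
R5: Y=0.004274+0.000j on G[2,0]
L1: Y=0.000-0.1601j on G[7,1]
R6: Y=0.002062+0.000j on G[3,6]
R7: Y=0.3559+0.000j on G[4,6]
I1: z[4]−=0.00755, z[3]+=0.00755
V1: row V1−V0=8.95, i_V1 at 1,0
V2: row V7−V3=40.7, i_V2 at 7,3
solve → V1=8.950+0.000j, V2=8.390+1.256j, V3=-31.80+0.07608j, V4=7.734+0.8331j, V5=8.240+0.09135j, V6=7.506+0.8287j, V7=8.901+0.07608j
aux → i_V1=-0.07443-0.005369j, i_V2=-0.08859-0.001552j

-0.08104-0.001552j A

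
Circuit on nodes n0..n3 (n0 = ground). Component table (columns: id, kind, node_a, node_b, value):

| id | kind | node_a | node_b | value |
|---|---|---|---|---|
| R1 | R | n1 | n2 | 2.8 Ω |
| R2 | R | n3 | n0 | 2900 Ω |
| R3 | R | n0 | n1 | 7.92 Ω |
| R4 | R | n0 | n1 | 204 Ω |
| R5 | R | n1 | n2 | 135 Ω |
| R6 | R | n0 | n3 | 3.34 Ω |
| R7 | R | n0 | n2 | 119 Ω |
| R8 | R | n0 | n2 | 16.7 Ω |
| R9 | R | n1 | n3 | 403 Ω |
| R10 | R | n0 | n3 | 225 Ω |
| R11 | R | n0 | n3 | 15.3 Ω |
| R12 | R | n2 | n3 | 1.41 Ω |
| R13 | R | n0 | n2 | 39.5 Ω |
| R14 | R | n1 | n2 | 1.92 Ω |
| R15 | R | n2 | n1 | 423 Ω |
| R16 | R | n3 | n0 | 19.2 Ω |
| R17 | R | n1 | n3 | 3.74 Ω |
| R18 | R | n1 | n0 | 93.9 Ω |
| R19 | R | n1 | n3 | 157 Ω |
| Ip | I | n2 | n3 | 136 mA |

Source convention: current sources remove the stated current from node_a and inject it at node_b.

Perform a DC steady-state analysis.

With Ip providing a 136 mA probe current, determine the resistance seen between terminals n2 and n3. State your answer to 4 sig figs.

MNA unknowns: 3 node voltages V₁..V_3
R1: Y=0.3571 on G[1,2]
R2: Y=0.0003448 on G[3,0]
R3: Y=0.1263 on G[0,1]
R4: Y=0.004902 on G[0,1]
R5: Y=0.007407 on G[1,2]
R6: Y=0.2994 on G[0,3]
R7: Y=0.008403 on G[0,2]
R8: Y=0.05988 on G[0,2]
R9: Y=0.002481 on G[1,3]
R10: Y=0.004444 on G[0,3]
R11: Y=0.06536 on G[0,3]
R12: Y=0.7092 on G[2,3]
R13: Y=0.02532 on G[0,2]
R14: Y=0.5208 on G[1,2]
R15: Y=0.002364 on G[2,1]
R16: Y=0.05208 on G[3,0]
R17: Y=0.2674 on G[1,3]
R18: Y=0.01065 on G[1,0]
R19: Y=0.006369 on G[1,3]
Ip: z[2]−=0.136, z[3]+=0.136
solve → V1=-0.05487, V2=-0.09287, V3=0.03907

R_eq = 0.9702 Ω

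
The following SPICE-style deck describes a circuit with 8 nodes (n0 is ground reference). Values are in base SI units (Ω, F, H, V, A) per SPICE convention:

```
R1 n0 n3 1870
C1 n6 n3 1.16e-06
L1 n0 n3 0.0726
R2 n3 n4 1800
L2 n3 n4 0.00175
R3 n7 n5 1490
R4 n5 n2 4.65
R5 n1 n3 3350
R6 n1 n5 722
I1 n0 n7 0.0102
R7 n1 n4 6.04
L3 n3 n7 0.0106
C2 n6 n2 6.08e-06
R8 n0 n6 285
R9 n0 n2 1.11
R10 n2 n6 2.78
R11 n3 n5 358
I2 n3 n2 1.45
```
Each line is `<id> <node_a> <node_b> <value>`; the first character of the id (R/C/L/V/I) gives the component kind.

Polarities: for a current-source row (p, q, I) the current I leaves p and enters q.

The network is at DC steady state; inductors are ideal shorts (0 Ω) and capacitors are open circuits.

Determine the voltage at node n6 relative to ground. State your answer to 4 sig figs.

1.580 V

Apply KCL at each of the 7 non-ground nodes and solve the resulting linear system.
Node n1: branches {R5, R6, R7} → V_1 = 0.01292
Node n2: branches {R4, C2, R9, R10, I2} → V_2 = 1.595
Node n3: branches {R1, C1, L1, R2, L2, R5, L3, R11, I2} → V_3 = 0.000
Node n4: branches {R2, L2, R7} → V_4 = 0.000
Node n5: branches {R3, R4, R6, R11} → V_5 = 1.560
Node n6: branches {C1, C2, R8, R10} → V_6 = 1.580
Node n7: branches {R3, I1, L3} → V_7 = 0.000
Source currents: i(L1)=1.432, i(L2)=-0.002139, i(L3)=-0.01125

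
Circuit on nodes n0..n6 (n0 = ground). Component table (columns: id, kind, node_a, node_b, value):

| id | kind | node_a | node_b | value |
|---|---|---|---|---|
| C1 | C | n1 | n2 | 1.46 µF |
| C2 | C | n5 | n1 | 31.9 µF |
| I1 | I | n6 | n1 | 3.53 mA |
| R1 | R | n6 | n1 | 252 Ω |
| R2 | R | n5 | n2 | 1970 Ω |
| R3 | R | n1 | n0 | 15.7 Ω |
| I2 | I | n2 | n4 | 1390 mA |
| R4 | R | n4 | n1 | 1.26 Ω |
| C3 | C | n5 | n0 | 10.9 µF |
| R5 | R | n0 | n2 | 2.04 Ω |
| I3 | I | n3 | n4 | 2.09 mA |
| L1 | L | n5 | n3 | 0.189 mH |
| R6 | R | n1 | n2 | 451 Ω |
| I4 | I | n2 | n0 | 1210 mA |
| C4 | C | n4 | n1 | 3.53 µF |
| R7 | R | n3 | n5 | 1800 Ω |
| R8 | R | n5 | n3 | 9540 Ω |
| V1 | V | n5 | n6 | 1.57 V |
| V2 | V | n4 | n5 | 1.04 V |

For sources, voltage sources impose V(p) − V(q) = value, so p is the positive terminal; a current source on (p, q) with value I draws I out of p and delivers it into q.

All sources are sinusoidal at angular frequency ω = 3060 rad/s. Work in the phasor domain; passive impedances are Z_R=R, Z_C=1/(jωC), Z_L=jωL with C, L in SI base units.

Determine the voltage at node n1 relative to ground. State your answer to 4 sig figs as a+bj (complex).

15.19-9.084j V

MNA unknowns: 6 node voltages V₁..V_6 plus 2 source currents (V1, V2)
C1: Y=0.000+0.004468j on G[1,2]
C2: Y=0.000+0.09761j on G[5,1]
I1: z[6]−=0.00353, z[1]+=0.00353
R1: Y=0.003968+0.000j on G[6,1]
R2: Y=0.0005076+0.000j on G[5,2]
R3: Y=0.06369+0.000j on G[1,0]
I2: z[2]−=1.39, z[4]+=1.39
R4: Y=0.7937+0.000j on G[4,1]
C3: Y=0.000+0.03335j on G[5,0]
R5: Y=0.4902+0.000j on G[0,2]
I3: z[3]−=0.00209, z[4]+=0.00209
L1: Y=0.000-1.729j on G[5,3]
R6: Y=0.002217+0.000j on G[1,2]
I4: z[2]−=1.21, z[0]+=1.21
C4: Y=0.000+0.01080j on G[4,1]
R7: Y=0.0005556+0.000j on G[3,5]
R8: Y=0.0001048+0.000j on G[5,3]
V1: row V5−V6=1.57, i_V1 at 5,6
V2: row V4−V5=1.04, i_V2 at 4,5
solve → V1=15.19-9.084j, V2=-5.107+0.1331j, V3=15.39-9.764j, V4=16.43-9.763j, V5=15.39-9.763j, V6=13.82-9.763j
aux → i_V1=-0.001915-0.002692j, i_V2=0.4024+0.5250j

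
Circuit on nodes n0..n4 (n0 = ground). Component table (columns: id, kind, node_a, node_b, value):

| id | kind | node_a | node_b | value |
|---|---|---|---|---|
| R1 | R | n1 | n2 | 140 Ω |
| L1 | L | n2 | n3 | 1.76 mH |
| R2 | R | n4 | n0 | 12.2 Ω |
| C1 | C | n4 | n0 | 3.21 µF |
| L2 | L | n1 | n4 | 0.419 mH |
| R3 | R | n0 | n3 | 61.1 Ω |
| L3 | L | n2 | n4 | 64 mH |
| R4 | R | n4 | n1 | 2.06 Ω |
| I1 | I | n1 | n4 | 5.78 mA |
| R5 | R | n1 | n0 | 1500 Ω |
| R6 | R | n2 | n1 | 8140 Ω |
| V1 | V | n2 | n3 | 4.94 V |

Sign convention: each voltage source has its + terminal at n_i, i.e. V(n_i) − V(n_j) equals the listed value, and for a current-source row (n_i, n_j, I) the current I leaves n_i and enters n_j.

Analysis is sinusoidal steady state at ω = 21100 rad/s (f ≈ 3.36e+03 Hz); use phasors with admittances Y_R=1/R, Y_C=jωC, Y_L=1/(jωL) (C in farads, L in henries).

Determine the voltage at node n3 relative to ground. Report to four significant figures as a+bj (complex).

MNA unknowns: 4 node voltages V₁..V_4 plus 1 source current (V1)
R1: Y=0.007143+0.000j on G[1,2]
L1: Y=0.000-0.02693j on G[2,3]
R2: Y=0.08197+0.000j on G[4,0]
C1: Y=0.000+0.06773j on G[4,0]
L2: Y=0.000-0.1131j on G[1,4]
R3: Y=0.01637+0.000j on G[0,3]
L3: Y=0.000-0.0007405j on G[2,4]
R4: Y=0.4854+0.000j on G[4,1]
I1: z[1]−=0.00578, z[4]+=0.00578
R5: Y=0.0006667+0.000j on G[1,0]
R6: Y=0.0001229+0.000j on G[2,1]
V1: row V2−V3=4.94, i_V1 at 2,3
solve → V1=0.2015-0.1381j, V2=3.477+0.06123j, V3=-1.463+0.06123j, V4=0.1672-0.1493j
aux → i_V1=-0.02395+0.1340j

-1.463+0.06123j V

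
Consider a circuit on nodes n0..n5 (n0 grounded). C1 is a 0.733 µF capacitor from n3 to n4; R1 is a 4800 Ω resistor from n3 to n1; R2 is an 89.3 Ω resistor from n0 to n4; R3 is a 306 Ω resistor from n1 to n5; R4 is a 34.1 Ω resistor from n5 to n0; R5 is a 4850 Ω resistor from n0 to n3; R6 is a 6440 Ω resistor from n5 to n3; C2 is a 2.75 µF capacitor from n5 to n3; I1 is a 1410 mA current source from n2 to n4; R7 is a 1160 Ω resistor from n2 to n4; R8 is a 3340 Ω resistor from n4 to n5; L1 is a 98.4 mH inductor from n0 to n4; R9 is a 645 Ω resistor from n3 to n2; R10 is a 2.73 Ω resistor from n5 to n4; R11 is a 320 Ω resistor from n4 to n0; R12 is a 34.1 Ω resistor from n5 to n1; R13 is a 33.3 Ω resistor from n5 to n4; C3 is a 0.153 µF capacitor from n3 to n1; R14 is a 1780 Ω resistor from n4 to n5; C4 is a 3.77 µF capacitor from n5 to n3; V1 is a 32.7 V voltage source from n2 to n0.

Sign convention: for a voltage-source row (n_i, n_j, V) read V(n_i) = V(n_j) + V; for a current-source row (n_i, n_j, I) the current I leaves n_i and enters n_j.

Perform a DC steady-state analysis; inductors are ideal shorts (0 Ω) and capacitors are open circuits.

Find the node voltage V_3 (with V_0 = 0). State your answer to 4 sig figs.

Element admittances at DC:
  Y(C1) = 0.000 S between n3,n4
  Y(R1) = 0.0002083 S between n3,n1
  Y(R2) = 0.01120 S between n0,n4
  Y(R3) = 0.003268 S between n1,n5
  Y(R4) = 0.02933 S between n5,n0
  Y(R5) = 0.0002062 S between n0,n3
  Y(R6) = 0.0001553 S between n5,n3
  Y(C2) = 0.000 S between n5,n3
  I1: injects 1.41 A into n4 (from n2)
  Y(R7) = 0.0008621 S between n2,n4
  Y(R8) = 0.0002994 S between n4,n5
  L1: short n0↔n4 (DC inductor)
  Y(R9) = 0.001550 S between n3,n2
  Y(R10) = 0.3663 S between n5,n4
  Y(R11) = 0.003125 S between n4,n0
  Y(R12) = 0.02933 S between n5,n1
  Y(R13) = 0.03003 S between n5,n4
  Y(C3) = 0.000 S between n3,n1
  Y(R14) = 0.0005618 S between n4,n5
  Y(C4) = 0.000 S between n5,n3
  V1: constraint V(n2)−V(n0) = 32.7
Assemble and solve the 7×7 MNA system:
  V(n1)=0.1722  V(n2)=32.70  V(n3)=23.93  V(n4)=0.000  V(n5)=0.02031
  i(L1)=-1.446  i(V1)=-1.452

23.93 V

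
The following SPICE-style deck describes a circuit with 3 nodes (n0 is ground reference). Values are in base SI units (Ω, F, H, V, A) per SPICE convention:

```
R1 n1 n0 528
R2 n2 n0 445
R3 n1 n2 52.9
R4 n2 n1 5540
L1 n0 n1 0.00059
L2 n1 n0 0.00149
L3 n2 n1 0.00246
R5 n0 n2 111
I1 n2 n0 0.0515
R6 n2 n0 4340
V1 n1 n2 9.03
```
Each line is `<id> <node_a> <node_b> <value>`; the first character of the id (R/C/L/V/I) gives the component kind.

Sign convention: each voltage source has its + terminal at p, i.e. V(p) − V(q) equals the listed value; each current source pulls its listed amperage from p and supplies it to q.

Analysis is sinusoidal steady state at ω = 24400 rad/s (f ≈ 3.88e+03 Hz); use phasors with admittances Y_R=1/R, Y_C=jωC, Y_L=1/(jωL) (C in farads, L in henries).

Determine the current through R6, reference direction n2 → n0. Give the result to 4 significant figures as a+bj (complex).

Element admittances at ω=24400 rad/s:
  Y(R1) = 0.001894+0.000j S between n1,n0
  Y(R2) = 0.002247+0.000j S between n2,n0
  Y(R3) = 0.01890+0.000j S between n1,n2
  Y(R4) = 0.0001805+0.000j S between n2,n1
  Y(L1) = 0.000-0.06946j S between n0,n1
  Y(L2) = 0.000-0.02751j S between n1,n0
  Y(L3) = 0.000-0.01666j S between n2,n1
  Y(R5) = 0.009009+0.000j S between n0,n2
  I1: injects 0.0515 A into n0 (from n2)
  Y(R6) = 0.0002304+0.000j S between n2,n0
  V1: constraint V(n1)−V(n2) = 9.03
Assemble and solve the 3×3 MNA system:
  V(n1)=0.07293+0.5285j  V(n2)=-8.957+0.5285j
  i(V1)=-0.2237+0.1565j

-0.002064+0.0001218j A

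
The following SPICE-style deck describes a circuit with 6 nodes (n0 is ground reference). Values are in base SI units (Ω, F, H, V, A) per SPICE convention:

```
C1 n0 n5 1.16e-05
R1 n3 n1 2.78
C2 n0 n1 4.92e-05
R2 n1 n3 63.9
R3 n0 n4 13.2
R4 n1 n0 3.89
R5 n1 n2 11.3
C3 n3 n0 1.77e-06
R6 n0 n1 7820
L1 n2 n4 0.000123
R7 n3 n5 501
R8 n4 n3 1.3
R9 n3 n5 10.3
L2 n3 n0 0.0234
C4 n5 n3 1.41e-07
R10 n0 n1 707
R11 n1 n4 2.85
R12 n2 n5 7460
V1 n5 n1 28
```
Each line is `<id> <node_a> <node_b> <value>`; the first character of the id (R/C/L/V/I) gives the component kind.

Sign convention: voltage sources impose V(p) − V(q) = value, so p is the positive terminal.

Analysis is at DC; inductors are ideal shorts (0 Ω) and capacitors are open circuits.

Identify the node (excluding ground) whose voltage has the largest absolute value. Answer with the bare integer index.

MNA unknowns: 5 node voltages V₁..V_5 plus 3 source currents (L1, L2, V1)
C1: Y=0.000 on G[0,5]
R1: Y=0.3597 on G[3,1]
C2: Y=0.000 on G[0,1]
R2: Y=0.01565 on G[1,3]
R3: Y=0.07576 on G[0,4]
R4: Y=0.2571 on G[1,0]
R5: Y=0.08850 on G[1,2]
C3: Y=0.000 on G[3,0]
R6: Y=0.0001279 on G[0,1]
L1: row V2−V4=0, i_L1 at 2,4
R7: Y=0.001996 on G[3,5]
R8: Y=0.7692 on G[4,3]
R9: Y=0.09709 on G[3,5]
L2: row V3−V0=0, i_L2 at 3,0
C4: Y=0.000 on G[5,3]
R10: Y=0.001414 on G[0,1]
R11: Y=0.3509 on G[1,4]
R12: Y=0.0001340 on G[2,5]
V1: row V5−V1=28, i_V1 at 5,1
solve → V1=-2.717, V2=-0.9266, V3=0.000, V4=-0.9266, V5=25.28
aux → i_L1=-0.1549, i_L2=0.7727, i_V1=-2.509

5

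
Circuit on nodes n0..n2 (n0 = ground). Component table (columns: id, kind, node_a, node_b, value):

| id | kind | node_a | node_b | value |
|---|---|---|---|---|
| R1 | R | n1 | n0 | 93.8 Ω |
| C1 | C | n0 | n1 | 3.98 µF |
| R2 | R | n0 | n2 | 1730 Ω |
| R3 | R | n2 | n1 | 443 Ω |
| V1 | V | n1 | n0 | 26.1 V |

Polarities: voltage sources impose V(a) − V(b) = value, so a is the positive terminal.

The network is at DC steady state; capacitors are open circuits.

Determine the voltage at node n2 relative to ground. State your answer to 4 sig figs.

Apply KCL at each of the 2 non-ground nodes and solve the resulting linear system.
Node n1: branches {R1, C1, R3, V1} → V_1 = 26.10
Node n2: branches {R2, R3} → V_2 = 20.78
Source currents: i(V1)=-0.2903

20.78 V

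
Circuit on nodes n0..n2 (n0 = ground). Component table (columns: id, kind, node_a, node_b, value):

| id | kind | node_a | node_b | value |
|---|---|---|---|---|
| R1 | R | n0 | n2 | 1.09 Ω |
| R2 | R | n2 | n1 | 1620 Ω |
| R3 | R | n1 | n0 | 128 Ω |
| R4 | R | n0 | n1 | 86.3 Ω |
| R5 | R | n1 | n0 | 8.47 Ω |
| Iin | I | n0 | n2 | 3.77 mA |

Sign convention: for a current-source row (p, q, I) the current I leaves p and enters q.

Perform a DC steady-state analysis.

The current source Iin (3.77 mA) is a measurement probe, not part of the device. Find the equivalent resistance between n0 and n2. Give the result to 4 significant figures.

MNA unknowns: 2 node voltages V₁..V_2
R1: Y=0.9174 on G[0,2]
R2: Y=0.0006173 on G[2,1]
R3: Y=0.007812 on G[1,0]
R4: Y=0.01159 on G[0,1]
R5: Y=0.1181 on G[1,0]
Iin: z[0]−=0.00377, z[2]+=0.00377
solve → V1=1.836e-05, V2=0.004107

R_eq = 1.089 Ω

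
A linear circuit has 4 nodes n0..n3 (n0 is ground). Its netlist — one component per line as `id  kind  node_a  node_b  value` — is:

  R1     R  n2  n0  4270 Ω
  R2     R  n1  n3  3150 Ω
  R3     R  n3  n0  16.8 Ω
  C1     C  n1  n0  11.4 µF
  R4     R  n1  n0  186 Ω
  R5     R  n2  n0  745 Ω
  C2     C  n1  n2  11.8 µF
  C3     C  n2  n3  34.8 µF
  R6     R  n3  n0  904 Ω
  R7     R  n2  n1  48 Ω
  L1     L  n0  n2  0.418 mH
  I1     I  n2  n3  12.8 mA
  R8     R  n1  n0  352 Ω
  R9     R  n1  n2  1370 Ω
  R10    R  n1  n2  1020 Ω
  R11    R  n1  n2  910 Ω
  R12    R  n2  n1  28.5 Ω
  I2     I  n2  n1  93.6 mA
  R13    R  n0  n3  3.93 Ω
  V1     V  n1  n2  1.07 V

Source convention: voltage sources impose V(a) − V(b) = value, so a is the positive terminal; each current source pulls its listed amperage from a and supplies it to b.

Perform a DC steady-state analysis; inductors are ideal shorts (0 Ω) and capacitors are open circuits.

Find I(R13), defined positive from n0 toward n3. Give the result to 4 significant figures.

-0.01060 A

MNA unknowns: 3 node voltages V₁..V_3 plus 2 source currents (L1, V1)
R1: Y=0.0002342 on G[2,0]
R2: Y=0.0003175 on G[1,3]
R3: Y=0.05952 on G[3,0]
C1: Y=0.000 on G[1,0]
R4: Y=0.005376 on G[1,0]
R5: Y=0.001342 on G[2,0]
C2: Y=0.000 on G[1,2]
C3: Y=0.000 on G[2,3]
R6: Y=0.001106 on G[3,0]
R7: Y=0.02083 on G[2,1]
L1: row V0−V2=0, i_L1 at 0,2
I1: z[2]−=0.0128, z[3]+=0.0128
R8: Y=0.002841 on G[1,0]
R9: Y=0.0007299 on G[1,2]
R10: Y=0.0009804 on G[1,2]
R11: Y=0.001099 on G[1,2]
R12: Y=0.03509 on G[2,1]
I2: z[2]−=0.0936, z[1]+=0.0936
R13: Y=0.2545 on G[0,3]
V1: row V1−V2=1.07, i_V1 at 1,2
solve → V1=1.070, V2=0.000, V3=0.04166
aux → i_L1=0.02192, i_V1=0.02164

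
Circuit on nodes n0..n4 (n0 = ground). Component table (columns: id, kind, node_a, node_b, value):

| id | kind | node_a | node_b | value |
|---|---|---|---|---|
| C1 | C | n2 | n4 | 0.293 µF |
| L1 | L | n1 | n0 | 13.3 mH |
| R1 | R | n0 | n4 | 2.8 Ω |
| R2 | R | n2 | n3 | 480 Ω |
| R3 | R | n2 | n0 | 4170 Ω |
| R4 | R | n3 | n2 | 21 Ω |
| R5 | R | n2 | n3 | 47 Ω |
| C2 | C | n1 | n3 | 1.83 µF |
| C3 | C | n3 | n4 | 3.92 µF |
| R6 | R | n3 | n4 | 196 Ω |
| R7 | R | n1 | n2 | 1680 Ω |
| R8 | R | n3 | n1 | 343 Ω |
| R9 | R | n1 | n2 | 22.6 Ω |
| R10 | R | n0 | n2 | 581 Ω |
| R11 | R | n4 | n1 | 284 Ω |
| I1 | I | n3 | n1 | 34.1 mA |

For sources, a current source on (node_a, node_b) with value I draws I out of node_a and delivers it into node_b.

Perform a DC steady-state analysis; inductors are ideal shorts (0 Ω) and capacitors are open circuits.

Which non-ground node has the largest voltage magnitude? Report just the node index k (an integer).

3

MNA unknowns: 4 node voltages V₁..V_4 plus 1 source current (L1)
C1: Y=0.000 on G[2,4]
L1: row V1−V0=0, i_L1 at 1,0
R1: Y=0.3571 on G[0,4]
R2: Y=0.002083 on G[2,3]
R3: Y=0.0002398 on G[2,0]
R4: Y=0.04762 on G[3,2]
R5: Y=0.02128 on G[2,3]
C2: Y=0.000 on G[1,3]
C3: Y=0.000 on G[3,4]
R6: Y=0.005102 on G[3,4]
R7: Y=0.0005952 on G[1,2]
R8: Y=0.002915 on G[3,1]
R9: Y=0.04425 on G[1,2]
R10: Y=0.001721 on G[0,2]
R11: Y=0.003521 on G[4,1]
I1: z[3]−=0.0341, z[1]+=0.0341
solve → V1=0.000, V2=-0.5684, V3=-0.9433, V4=-0.01316
aux → i_L1=0.005814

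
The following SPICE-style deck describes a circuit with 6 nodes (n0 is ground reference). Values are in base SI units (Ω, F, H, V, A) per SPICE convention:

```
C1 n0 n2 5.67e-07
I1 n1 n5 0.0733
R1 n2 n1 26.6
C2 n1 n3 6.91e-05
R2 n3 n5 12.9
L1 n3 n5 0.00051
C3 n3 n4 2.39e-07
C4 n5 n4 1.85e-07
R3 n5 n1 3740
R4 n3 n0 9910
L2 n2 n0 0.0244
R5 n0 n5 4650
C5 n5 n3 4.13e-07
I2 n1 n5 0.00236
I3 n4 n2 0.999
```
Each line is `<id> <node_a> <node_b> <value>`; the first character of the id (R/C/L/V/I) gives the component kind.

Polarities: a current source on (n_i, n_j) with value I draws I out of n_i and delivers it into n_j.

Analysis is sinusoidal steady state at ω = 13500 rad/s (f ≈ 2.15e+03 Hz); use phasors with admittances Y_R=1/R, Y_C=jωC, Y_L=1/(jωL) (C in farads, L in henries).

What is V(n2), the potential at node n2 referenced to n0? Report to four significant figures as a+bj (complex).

0.1484-1.843j V

MNA unknowns: 5 node voltages V₁..V_5
C1: Y=0.000+0.007655j on G[0,2]
I1: z[1]−=0.0733, z[5]+=0.0733
R1: Y=0.03759+0.000j on G[2,1]
C2: Y=0.000+0.9328j on G[1,3]
R2: Y=0.07752+0.000j on G[3,5]
L1: Y=0.000-0.1452j on G[3,5]
C3: Y=0.000+0.003227j on G[3,4]
C4: Y=0.000+0.002498j on G[5,4]
R3: Y=0.0002674+0.000j on G[5,1]
R4: Y=0.0001009+0.000j on G[3,0]
L2: Y=0.000-0.003036j on G[2,0]
R5: Y=0.0002151+0.000j on G[0,5]
C5: Y=0.000+0.005575j on G[5,3]
I2: z[1]−=0.00236, z[5]+=0.00236
I3: z[4]−=0.999, z[2]+=0.999
solve → V1=-26.20-1.825j, V2=0.1484-1.843j, V3=-26.20-0.8447j, V4=-26.68+172.8j, V5=-27.29-2.790j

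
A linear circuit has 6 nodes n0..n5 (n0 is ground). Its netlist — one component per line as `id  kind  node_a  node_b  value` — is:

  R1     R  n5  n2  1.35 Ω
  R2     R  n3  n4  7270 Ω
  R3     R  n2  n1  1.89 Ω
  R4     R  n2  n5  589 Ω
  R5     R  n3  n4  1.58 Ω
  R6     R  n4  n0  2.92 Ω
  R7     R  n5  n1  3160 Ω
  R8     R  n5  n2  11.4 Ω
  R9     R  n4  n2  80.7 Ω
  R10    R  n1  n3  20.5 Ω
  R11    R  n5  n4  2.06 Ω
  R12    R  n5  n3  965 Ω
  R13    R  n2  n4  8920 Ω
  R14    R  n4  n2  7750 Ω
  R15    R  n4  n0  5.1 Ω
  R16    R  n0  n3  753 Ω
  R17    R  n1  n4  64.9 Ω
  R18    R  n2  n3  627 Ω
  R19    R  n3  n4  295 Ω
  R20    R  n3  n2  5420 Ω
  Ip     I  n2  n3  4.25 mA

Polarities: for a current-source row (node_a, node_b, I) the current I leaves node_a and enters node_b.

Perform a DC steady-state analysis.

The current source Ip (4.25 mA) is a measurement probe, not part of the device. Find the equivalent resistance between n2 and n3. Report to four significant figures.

Apply KCL at each of the 5 non-ground nodes and solve the resulting linear system.
Node n1: branches {R3, R7, R10, R17} → V_1 = -0.008982
Node n2: branches {R1, R3, R4, R8, R9, R13, R14, R18, R20, Ip} → V_2 = -0.01058
Node n3: branches {R2, R5, R10, R12, R16, R18, R19, R20, Ip} → V_3 = 0.005480
Node n4: branches {R2, R5, R6, R9, R11, R13, R14, R15, R17, R19} → V_4 = -1.351e-05
Node n5: branches {R1, R4, R7, R8, R11, R12} → V_5 = -0.006671

R_eq = 3.778 Ω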